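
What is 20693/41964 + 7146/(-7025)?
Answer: -154506419/294797100 ≈ -0.52411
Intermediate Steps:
20693/41964 + 7146/(-7025) = 20693*(1/41964) + 7146*(-1/7025) = 20693/41964 - 7146/7025 = -154506419/294797100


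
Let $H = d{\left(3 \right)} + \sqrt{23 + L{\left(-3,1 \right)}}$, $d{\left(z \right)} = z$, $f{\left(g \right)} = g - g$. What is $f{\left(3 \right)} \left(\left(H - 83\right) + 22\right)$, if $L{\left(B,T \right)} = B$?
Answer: $0$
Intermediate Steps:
$f{\left(g \right)} = 0$
$H = 3 + 2 \sqrt{5}$ ($H = 3 + \sqrt{23 - 3} = 3 + \sqrt{20} = 3 + 2 \sqrt{5} \approx 7.4721$)
$f{\left(3 \right)} \left(\left(H - 83\right) + 22\right) = 0 \left(\left(\left(3 + 2 \sqrt{5}\right) - 83\right) + 22\right) = 0 \left(\left(-80 + 2 \sqrt{5}\right) + 22\right) = 0 \left(-58 + 2 \sqrt{5}\right) = 0$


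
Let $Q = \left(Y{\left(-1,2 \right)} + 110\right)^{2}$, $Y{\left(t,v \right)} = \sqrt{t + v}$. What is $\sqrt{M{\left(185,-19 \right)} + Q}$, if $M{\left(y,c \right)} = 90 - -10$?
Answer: $\sqrt{12421} \approx 111.45$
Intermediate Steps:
$M{\left(y,c \right)} = 100$ ($M{\left(y,c \right)} = 90 + 10 = 100$)
$Q = 12321$ ($Q = \left(\sqrt{-1 + 2} + 110\right)^{2} = \left(\sqrt{1} + 110\right)^{2} = \left(1 + 110\right)^{2} = 111^{2} = 12321$)
$\sqrt{M{\left(185,-19 \right)} + Q} = \sqrt{100 + 12321} = \sqrt{12421}$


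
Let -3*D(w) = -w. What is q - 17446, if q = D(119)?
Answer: -52219/3 ≈ -17406.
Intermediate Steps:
D(w) = w/3 (D(w) = -(-1)*w/3 = w/3)
q = 119/3 (q = (⅓)*119 = 119/3 ≈ 39.667)
q - 17446 = 119/3 - 17446 = -52219/3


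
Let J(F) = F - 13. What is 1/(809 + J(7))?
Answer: 1/803 ≈ 0.0012453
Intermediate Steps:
J(F) = -13 + F
1/(809 + J(7)) = 1/(809 + (-13 + 7)) = 1/(809 - 6) = 1/803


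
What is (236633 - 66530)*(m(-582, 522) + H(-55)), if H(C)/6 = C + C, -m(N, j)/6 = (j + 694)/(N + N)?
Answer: -10786571436/97 ≈ -1.1120e+8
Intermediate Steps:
m(N, j) = -3*(694 + j)/N (m(N, j) = -6*(j + 694)/(N + N) = -6*(694 + j)/(2*N) = -6*(694 + j)*1/(2*N) = -3*(694 + j)/N)
H(C) = 12*C (H(C) = 6*(C + C) = 6*(2*C) = 12*C)
(236633 - 66530)*(m(-582, 522) + H(-55)) = (236633 - 66530)*(3*(-694 - 1*522)/(-582) + 12*(-55)) = 170103*(3*(-1/582)*(-694 - 522) - 660) = 170103*(3*(-1/582)*(-1216) - 660) = 170103*(608/97 - 660) = 170103*(-63412/97) = -10786571436/97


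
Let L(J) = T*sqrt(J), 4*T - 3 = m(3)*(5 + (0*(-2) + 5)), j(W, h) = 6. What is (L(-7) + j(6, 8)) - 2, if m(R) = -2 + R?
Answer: 4 + 13*I*sqrt(7)/4 ≈ 4.0 + 8.5987*I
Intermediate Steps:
T = 13/4 (T = 3/4 + ((-2 + 3)*(5 + (0*(-2) + 5)))/4 = 3/4 + (1*(5 + (0 + 5)))/4 = 3/4 + (1*(5 + 5))/4 = 3/4 + (1*10)/4 = 3/4 + (1/4)*10 = 3/4 + 5/2 = 13/4 ≈ 3.2500)
L(J) = 13*sqrt(J)/4
(L(-7) + j(6, 8)) - 2 = (13*sqrt(-7)/4 + 6) - 2 = (13*(I*sqrt(7))/4 + 6) - 2 = (13*I*sqrt(7)/4 + 6) - 2 = (6 + 13*I*sqrt(7)/4) - 2 = 4 + 13*I*sqrt(7)/4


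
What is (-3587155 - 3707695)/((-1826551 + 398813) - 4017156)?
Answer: 3647425/2722447 ≈ 1.3398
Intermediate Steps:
(-3587155 - 3707695)/((-1826551 + 398813) - 4017156) = -7294850/(-1427738 - 4017156) = -7294850/(-5444894) = -7294850*(-1/5444894) = 3647425/2722447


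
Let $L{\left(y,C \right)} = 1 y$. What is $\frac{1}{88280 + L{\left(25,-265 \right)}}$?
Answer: $\frac{1}{88305} \approx 1.1324 \cdot 10^{-5}$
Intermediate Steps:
$L{\left(y,C \right)} = y$
$\frac{1}{88280 + L{\left(25,-265 \right)}} = \frac{1}{88280 + 25} = \frac{1}{88305}$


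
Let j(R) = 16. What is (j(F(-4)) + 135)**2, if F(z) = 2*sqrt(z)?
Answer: 22801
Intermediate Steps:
(j(F(-4)) + 135)**2 = (16 + 135)**2 = 151**2 = 22801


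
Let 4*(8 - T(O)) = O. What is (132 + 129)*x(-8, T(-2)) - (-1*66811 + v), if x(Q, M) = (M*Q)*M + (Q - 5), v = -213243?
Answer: 125803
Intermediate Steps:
T(O) = 8 - O/4
x(Q, M) = -5 + Q + Q*M² (x(Q, M) = Q*M² + (-5 + Q) = -5 + Q + Q*M²)
(132 + 129)*x(-8, T(-2)) - (-1*66811 + v) = (132 + 129)*(-5 - 8 - 8*(8 - ¼*(-2))²) - (-1*66811 - 213243) = 261*(-5 - 8 - 8*(8 + ½)²) - (-66811 - 213243) = 261*(-5 - 8 - 8*(17/2)²) - 1*(-280054) = 261*(-5 - 8 - 8*289/4) + 280054 = 261*(-5 - 8 - 578) + 280054 = 261*(-591) + 280054 = -154251 + 280054 = 125803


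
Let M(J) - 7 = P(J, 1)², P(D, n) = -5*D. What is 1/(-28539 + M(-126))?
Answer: 1/368368 ≈ 2.7147e-6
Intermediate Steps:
M(J) = 7 + 25*J² (M(J) = 7 + (-5*J)² = 7 + 25*J²)
1/(-28539 + M(-126)) = 1/(-28539 + (7 + 25*(-126)²)) = 1/(-28539 + (7 + 25*15876)) = 1/(-28539 + (7 + 396900)) = 1/(-28539 + 396907) = 1/368368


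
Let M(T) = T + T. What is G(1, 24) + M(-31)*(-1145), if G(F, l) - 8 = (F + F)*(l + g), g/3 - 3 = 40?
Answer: 71304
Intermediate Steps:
g = 129 (g = 9 + 3*40 = 9 + 120 = 129)
M(T) = 2*T
G(F, l) = 8 + 2*F*(129 + l) (G(F, l) = 8 + (F + F)*(l + 129) = 8 + (2*F)*(129 + l) = 8 + 2*F*(129 + l))
G(1, 24) + M(-31)*(-1145) = (8 + 258*1 + 2*1*24) + (2*(-31))*(-1145) = (8 + 258 + 48) - 62*(-1145) = 314 + 70990 = 71304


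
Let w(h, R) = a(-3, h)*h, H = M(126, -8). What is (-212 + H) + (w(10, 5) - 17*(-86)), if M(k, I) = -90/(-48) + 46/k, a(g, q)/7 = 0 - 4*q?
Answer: -780071/504 ≈ -1547.8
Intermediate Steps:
a(g, q) = -28*q (a(g, q) = 7*(0 - 4*q) = 7*(-4*q) = -28*q)
M(k, I) = 15/8 + 46/k (M(k, I) = -90*(-1/48) + 46/k = 15/8 + 46/k)
H = 1129/504 (H = 15/8 + 46/126 = 15/8 + 46*(1/126) = 15/8 + 23/63 = 1129/504 ≈ 2.2401)
w(h, R) = -28*h² (w(h, R) = (-28*h)*h = -28*h²)
(-212 + H) + (w(10, 5) - 17*(-86)) = (-212 + 1129/504) + (-28*10² - 17*(-86)) = -105719/504 + (-28*100 + 1462) = -105719/504 + (-2800 + 1462) = -105719/504 - 1338 = -780071/504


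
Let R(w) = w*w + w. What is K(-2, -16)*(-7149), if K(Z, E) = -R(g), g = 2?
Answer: 42894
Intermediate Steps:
R(w) = w + w² (R(w) = w² + w = w + w²)
K(Z, E) = -6 (K(Z, E) = -2*(1 + 2) = -2*3 = -1*6 = -6)
K(-2, -16)*(-7149) = -6*(-7149) = 42894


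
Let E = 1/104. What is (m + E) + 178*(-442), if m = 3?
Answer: -8181991/104 ≈ -78673.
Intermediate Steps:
E = 1/104 ≈ 0.0096154
(m + E) + 178*(-442) = (3 + 1/104) + 178*(-442) = 313/104 - 78676 = -8181991/104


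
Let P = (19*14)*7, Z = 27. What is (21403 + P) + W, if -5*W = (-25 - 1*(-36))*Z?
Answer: 116028/5 ≈ 23206.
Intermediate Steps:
W = -297/5 (W = -(-25 - 1*(-36))*27/5 = -(-25 + 36)*27/5 = -11*27/5 = -1/5*297 = -297/5 ≈ -59.400)
P = 1862 (P = 266*7 = 1862)
(21403 + P) + W = (21403 + 1862) - 297/5 = 23265 - 297/5 = 116028/5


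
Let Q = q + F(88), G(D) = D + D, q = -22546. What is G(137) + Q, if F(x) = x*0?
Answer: -22272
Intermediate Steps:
G(D) = 2*D
F(x) = 0
Q = -22546 (Q = -22546 + 0 = -22546)
G(137) + Q = 2*137 - 22546 = 274 - 22546 = -22272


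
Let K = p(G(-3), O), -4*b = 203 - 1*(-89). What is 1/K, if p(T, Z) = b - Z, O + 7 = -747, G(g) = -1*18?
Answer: 1/681 ≈ 0.0014684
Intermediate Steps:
G(g) = -18
O = -754 (O = -7 - 747 = -754)
b = -73 (b = -(203 - 1*(-89))/4 = -(203 + 89)/4 = -¼*292 = -73)
p(T, Z) = -73 - Z
K = 681 (K = -73 - 1*(-754) = -73 + 754 = 681)
1/K = 1/681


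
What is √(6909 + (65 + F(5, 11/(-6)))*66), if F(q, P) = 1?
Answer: √11265 ≈ 106.14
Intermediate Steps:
√(6909 + (65 + F(5, 11/(-6)))*66) = √(6909 + (65 + 1)*66) = √(6909 + 66*66) = √(6909 + 4356) = √11265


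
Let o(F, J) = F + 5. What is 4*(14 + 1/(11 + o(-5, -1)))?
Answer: 620/11 ≈ 56.364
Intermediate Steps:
o(F, J) = 5 + F
4*(14 + 1/(11 + o(-5, -1))) = 4*(14 + 1/(11 + (5 - 5))) = 4*(14 + 1/(11 + 0)) = 4*(14 + 1/11) = 4*(155/11) = 620/11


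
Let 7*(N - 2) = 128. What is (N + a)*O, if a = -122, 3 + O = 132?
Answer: -91848/7 ≈ -13121.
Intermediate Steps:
O = 129 (O = -3 + 132 = 129)
N = 142/7 (N = 2 + (1/7)*128 = 2 + 128/7 = 142/7 ≈ 20.286)
(N + a)*O = (142/7 - 122)*129 = -712/7*129 = -91848/7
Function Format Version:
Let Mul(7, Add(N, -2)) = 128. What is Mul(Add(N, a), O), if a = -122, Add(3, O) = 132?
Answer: Rational(-91848, 7) ≈ -13121.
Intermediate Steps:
O = 129 (O = Add(-3, 132) = 129)
N = Rational(142, 7) (N = Add(2, Mul(Rational(1, 7), 128)) = Add(2, Rational(128, 7)) = Rational(142, 7) ≈ 20.286)
Mul(Add(N, a), O) = Mul(Add(Rational(142, 7), -122), 129) = Mul(Rational(-712, 7), 129) = Rational(-91848, 7)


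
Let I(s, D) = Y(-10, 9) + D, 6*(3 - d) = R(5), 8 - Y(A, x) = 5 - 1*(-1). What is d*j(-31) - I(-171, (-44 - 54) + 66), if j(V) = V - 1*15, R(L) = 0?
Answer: -108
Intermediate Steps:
Y(A, x) = 2 (Y(A, x) = 8 - (5 - 1*(-1)) = 8 - (5 + 1) = 8 - 1*6 = 8 - 6 = 2)
j(V) = -15 + V (j(V) = V - 15 = -15 + V)
d = 3 (d = 3 - ⅙*0 = 3 + 0 = 3)
I(s, D) = 2 + D
d*j(-31) - I(-171, (-44 - 54) + 66) = 3*(-15 - 31) - (2 + ((-44 - 54) + 66)) = 3*(-46) - (2 + (-98 + 66)) = -138 - (2 - 32) = -138 - 1*(-30) = -138 + 30 = -108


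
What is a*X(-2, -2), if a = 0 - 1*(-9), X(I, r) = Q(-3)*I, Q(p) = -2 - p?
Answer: -18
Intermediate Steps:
X(I, r) = I (X(I, r) = (-2 - 1*(-3))*I = (-2 + 3)*I = 1*I = I)
a = 9 (a = 0 + 9 = 9)
a*X(-2, -2) = 9*(-2) = -18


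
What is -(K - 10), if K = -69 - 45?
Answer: 124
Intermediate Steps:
K = -114
-(K - 10) = -(-114 - 10) = -1*(-124) = 124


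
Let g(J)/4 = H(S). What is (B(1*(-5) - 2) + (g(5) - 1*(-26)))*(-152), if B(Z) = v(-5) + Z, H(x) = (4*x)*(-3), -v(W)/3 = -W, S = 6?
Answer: 43168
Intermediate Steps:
v(W) = 3*W (v(W) = -(-3)*W = 3*W)
H(x) = -12*x
g(J) = -288 (g(J) = 4*(-12*6) = 4*(-72) = -288)
B(Z) = -15 + Z (B(Z) = 3*(-5) + Z = -15 + Z)
(B(1*(-5) - 2) + (g(5) - 1*(-26)))*(-152) = ((-15 + (1*(-5) - 2)) + (-288 - 1*(-26)))*(-152) = ((-15 + (-5 - 2)) + (-288 + 26))*(-152) = ((-15 - 7) - 262)*(-152) = (-22 - 262)*(-152) = -284*(-152) = 43168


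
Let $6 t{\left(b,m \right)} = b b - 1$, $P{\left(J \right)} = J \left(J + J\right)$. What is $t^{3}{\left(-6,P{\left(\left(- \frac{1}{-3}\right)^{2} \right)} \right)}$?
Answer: $\frac{42875}{216} \approx 198.5$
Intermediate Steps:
$P{\left(J \right)} = 2 J^{2}$ ($P{\left(J \right)} = J 2 J = 2 J^{2}$)
$t{\left(b,m \right)} = - \frac{1}{6} + \frac{b^{2}}{6}$ ($t{\left(b,m \right)} = \frac{b b - 1}{6} = \frac{b^{2} - 1}{6} = \frac{-1 + b^{2}}{6} = - \frac{1}{6} + \frac{b^{2}}{6}$)
$t^{3}{\left(-6,P{\left(\left(- \frac{1}{-3}\right)^{2} \right)} \right)} = \left(- \frac{1}{6} + \frac{\left(-6\right)^{2}}{6}\right)^{3} = \left(- \frac{1}{6} + \frac{1}{6} \cdot 36\right)^{3} = \left(- \frac{1}{6} + 6\right)^{3} = \left(\frac{35}{6}\right)^{3} = \frac{42875}{216}$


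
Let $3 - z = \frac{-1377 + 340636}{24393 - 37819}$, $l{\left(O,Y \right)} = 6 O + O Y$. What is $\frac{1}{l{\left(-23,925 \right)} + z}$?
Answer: $- \frac{13426}{287111401} \approx -4.6762 \cdot 10^{-5}$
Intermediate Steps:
$z = \frac{379537}{13426}$ ($z = 3 - \frac{-1377 + 340636}{24393 - 37819} = 3 - \frac{339259}{-13426} = 3 - 339259 \left(- \frac{1}{13426}\right) = 3 - - \frac{339259}{13426} = 3 + \frac{339259}{13426} = \frac{379537}{13426} \approx 28.269$)
$\frac{1}{l{\left(-23,925 \right)} + z} = \frac{1}{- 23 \left(6 + 925\right) + \frac{379537}{13426}} = \frac{1}{\left(-23\right) 931 + \frac{379537}{13426}} = \frac{1}{-21413 + \frac{379537}{13426}} = \frac{1}{- \frac{287111401}{13426}} = - \frac{13426}{287111401}$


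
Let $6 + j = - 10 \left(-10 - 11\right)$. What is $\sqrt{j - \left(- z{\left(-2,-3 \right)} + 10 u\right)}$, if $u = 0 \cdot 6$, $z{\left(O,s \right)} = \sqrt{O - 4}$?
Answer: $\sqrt{204 + i \sqrt{6}} \approx 14.283 + 0.08575 i$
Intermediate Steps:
$z{\left(O,s \right)} = \sqrt{-4 + O}$
$u = 0$
$j = 204$ ($j = -6 - 10 \left(-10 - 11\right) = -6 - -210 = -6 + 210 = 204$)
$\sqrt{j - \left(- z{\left(-2,-3 \right)} + 10 u\right)} = \sqrt{204 + \left(\left(-10\right) 0 + \sqrt{-4 - 2}\right)} = \sqrt{204 + \left(0 + \sqrt{-6}\right)} = \sqrt{204 + \left(0 + i \sqrt{6}\right)} = \sqrt{204 + i \sqrt{6}}$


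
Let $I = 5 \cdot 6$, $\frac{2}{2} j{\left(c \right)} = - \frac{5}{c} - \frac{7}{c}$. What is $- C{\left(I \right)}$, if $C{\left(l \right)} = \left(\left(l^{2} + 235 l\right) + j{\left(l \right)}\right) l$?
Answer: $-238488$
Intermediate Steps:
$j{\left(c \right)} = - \frac{12}{c}$ ($j{\left(c \right)} = - \frac{5}{c} - \frac{7}{c} = - \frac{12}{c}$)
$I = 30$
$C{\left(l \right)} = l \left(l^{2} - \frac{12}{l} + 235 l\right)$ ($C{\left(l \right)} = \left(\left(l^{2} + 235 l\right) - \frac{12}{l}\right) l = \left(l^{2} - \frac{12}{l} + 235 l\right) l = l \left(l^{2} - \frac{12}{l} + 235 l\right)$)
$- C{\left(I \right)} = - (-12 + 30^{2} \left(235 + 30\right)) = - (-12 + 900 \cdot 265) = - (-12 + 238500) = \left(-1\right) 238488 = -238488$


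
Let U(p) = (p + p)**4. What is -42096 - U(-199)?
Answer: -25091869312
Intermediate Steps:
U(p) = 16*p**4 (U(p) = (2*p)**4 = 16*p**4)
-42096 - U(-199) = -42096 - 16*(-199)**4 = -42096 - 16*1568239201 = -42096 - 1*25091827216 = -42096 - 25091827216 = -25091869312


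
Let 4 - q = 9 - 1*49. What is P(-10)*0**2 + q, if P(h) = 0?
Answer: 44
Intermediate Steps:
q = 44 (q = 4 - (9 - 1*49) = 4 - (9 - 49) = 4 - 1*(-40) = 4 + 40 = 44)
P(-10)*0**2 + q = 0*0**2 + 44 = 0*0 + 44 = 0 + 44 = 44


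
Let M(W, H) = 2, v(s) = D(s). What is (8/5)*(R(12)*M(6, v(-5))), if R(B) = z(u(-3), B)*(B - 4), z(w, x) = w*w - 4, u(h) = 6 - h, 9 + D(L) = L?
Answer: 9856/5 ≈ 1971.2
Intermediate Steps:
D(L) = -9 + L
v(s) = -9 + s
z(w, x) = -4 + w**2 (z(w, x) = w**2 - 4 = -4 + w**2)
R(B) = -308 + 77*B (R(B) = (-4 + (6 - 1*(-3))**2)*(B - 4) = (-4 + (6 + 3)**2)*(-4 + B) = (-4 + 9**2)*(-4 + B) = (-4 + 81)*(-4 + B) = 77*(-4 + B) = -308 + 77*B)
(8/5)*(R(12)*M(6, v(-5))) = (8/5)*((-308 + 77*12)*2) = (8*(1/5))*((-308 + 924)*2) = 8*(616*2)/5 = (8/5)*1232 = 9856/5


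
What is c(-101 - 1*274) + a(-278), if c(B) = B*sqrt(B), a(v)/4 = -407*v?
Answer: 452584 - 1875*I*sqrt(15) ≈ 4.5258e+5 - 7261.8*I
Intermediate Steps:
a(v) = -1628*v (a(v) = 4*(-407*v) = -1628*v)
c(B) = B**(3/2)
c(-101 - 1*274) + a(-278) = (-101 - 1*274)**(3/2) - 1628*(-278) = (-101 - 274)**(3/2) + 452584 = (-375)**(3/2) + 452584 = -1875*I*sqrt(15) + 452584 = 452584 - 1875*I*sqrt(15)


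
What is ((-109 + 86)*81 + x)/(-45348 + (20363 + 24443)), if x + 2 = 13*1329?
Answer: -7706/271 ≈ -28.435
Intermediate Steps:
x = 17275 (x = -2 + 13*1329 = -2 + 17277 = 17275)
((-109 + 86)*81 + x)/(-45348 + (20363 + 24443)) = ((-109 + 86)*81 + 17275)/(-45348 + (20363 + 24443)) = (-23*81 + 17275)/(-45348 + 44806) = (-1863 + 17275)/(-542) = 15412*(-1/542) = -7706/271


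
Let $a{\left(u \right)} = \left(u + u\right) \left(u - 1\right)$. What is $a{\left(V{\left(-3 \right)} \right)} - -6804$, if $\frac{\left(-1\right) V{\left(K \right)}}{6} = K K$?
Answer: $12744$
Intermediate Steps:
$V{\left(K \right)} = - 6 K^{2}$ ($V{\left(K \right)} = - 6 K K = - 6 K^{2}$)
$a{\left(u \right)} = 2 u \left(-1 + u\right)$
$a{\left(V{\left(-3 \right)} \right)} - -6804 = 2 \left(- 6 \left(-3\right)^{2}\right) \left(-1 - 6 \left(-3\right)^{2}\right) - -6804 = 2 \left(\left(-6\right) 9\right) \left(-1 - 54\right) + 6804 = 2 \left(-54\right) \left(-1 - 54\right) + 6804 = 2 \left(-54\right) \left(-55\right) + 6804 = 5940 + 6804 = 12744$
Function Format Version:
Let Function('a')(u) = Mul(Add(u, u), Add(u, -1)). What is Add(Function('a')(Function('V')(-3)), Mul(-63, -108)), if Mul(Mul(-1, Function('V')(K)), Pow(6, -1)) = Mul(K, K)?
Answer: 12744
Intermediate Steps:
Function('V')(K) = Mul(-6, Pow(K, 2)) (Function('V')(K) = Mul(-6, Mul(K, K)) = Mul(-6, Pow(K, 2)))
Function('a')(u) = Mul(2, u, Add(-1, u)) (Function('a')(u) = Mul(Mul(2, u), Add(-1, u)) = Mul(2, u, Add(-1, u)))
Add(Function('a')(Function('V')(-3)), Mul(-63, -108)) = Add(Mul(2, Mul(-6, Pow(-3, 2)), Add(-1, Mul(-6, Pow(-3, 2)))), Mul(-63, -108)) = Add(Mul(2, Mul(-6, 9), Add(-1, Mul(-6, 9))), 6804) = Add(Mul(2, -54, Add(-1, -54)), 6804) = Add(Mul(2, -54, -55), 6804) = Add(5940, 6804) = 12744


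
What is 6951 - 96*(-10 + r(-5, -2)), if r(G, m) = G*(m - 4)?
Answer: 5031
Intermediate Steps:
r(G, m) = G*(-4 + m)
6951 - 96*(-10 + r(-5, -2)) = 6951 - 96*(-10 - 5*(-4 - 2)) = 6951 - 96*(-10 - 5*(-6)) = 6951 - 96*(-10 + 30) = 6951 - 96*20 = 6951 - 1920 = 5031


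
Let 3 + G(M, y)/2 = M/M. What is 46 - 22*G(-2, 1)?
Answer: 134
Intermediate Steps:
G(M, y) = -4 (G(M, y) = -6 + 2*(M/M) = -6 + 2*1 = -6 + 2 = -4)
46 - 22*G(-2, 1) = 46 - 22*(-4) = 46 + 88 = 134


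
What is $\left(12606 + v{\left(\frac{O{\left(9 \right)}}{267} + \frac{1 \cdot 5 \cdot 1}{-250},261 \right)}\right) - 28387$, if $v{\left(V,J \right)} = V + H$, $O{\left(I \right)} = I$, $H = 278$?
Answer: $- \frac{68988289}{4450} \approx -15503.0$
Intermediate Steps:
$v{\left(V,J \right)} = 278 + V$ ($v{\left(V,J \right)} = V + 278 = 278 + V$)
$\left(12606 + v{\left(\frac{O{\left(9 \right)}}{267} + \frac{1 \cdot 5 \cdot 1}{-250},261 \right)}\right) - 28387 = \left(12606 + \left(278 + \left(\frac{9}{267} + \frac{1 \cdot 5 \cdot 1}{-250}\right)\right)\right) - 28387 = \left(12606 + \left(278 + \left(9 \cdot \frac{1}{267} + 5 \cdot 1 \left(- \frac{1}{250}\right)\right)\right)\right) - 28387 = \left(12606 + \left(278 + \left(\frac{3}{89} + 5 \left(- \frac{1}{250}\right)\right)\right)\right) - 28387 = \left(12606 + \left(278 + \left(\frac{3}{89} - \frac{1}{50}\right)\right)\right) - 28387 = \left(12606 + \left(278 + \frac{61}{4450}\right)\right) - 28387 = \left(12606 + \frac{1237161}{4450}\right) - 28387 = \frac{57333861}{4450} - 28387 = - \frac{68988289}{4450}$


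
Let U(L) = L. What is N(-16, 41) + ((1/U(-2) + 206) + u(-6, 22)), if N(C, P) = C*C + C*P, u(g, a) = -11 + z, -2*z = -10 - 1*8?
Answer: -393/2 ≈ -196.50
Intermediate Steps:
z = 9 (z = -(-10 - 1*8)/2 = -(-10 - 8)/2 = -½*(-18) = 9)
u(g, a) = -2 (u(g, a) = -11 + 9 = -2)
N(C, P) = C² + C*P
N(-16, 41) + ((1/U(-2) + 206) + u(-6, 22)) = -16*(-16 + 41) + ((1/(-2) + 206) - 2) = -16*25 + ((-½ + 206) - 2) = -400 + (411/2 - 2) = -400 + 407/2 = -393/2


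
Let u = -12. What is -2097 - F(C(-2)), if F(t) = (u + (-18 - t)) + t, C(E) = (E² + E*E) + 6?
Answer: -2067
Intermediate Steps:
C(E) = 6 + 2*E² (C(E) = (E² + E²) + 6 = 2*E² + 6 = 6 + 2*E²)
F(t) = -30 (F(t) = (-12 + (-18 - t)) + t = (-30 - t) + t = -30)
-2097 - F(C(-2)) = -2097 - 1*(-30) = -2097 + 30 = -2067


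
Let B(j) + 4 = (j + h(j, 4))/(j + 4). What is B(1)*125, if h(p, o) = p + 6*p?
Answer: -300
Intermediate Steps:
h(p, o) = 7*p
B(j) = -4 + 8*j/(4 + j) (B(j) = -4 + (j + 7*j)/(j + 4) = -4 + (8*j)/(4 + j) = -4 + 8*j/(4 + j))
B(1)*125 = (4*(-4 + 1)/(4 + 1))*125 = (4*(-3)/5)*125 = (4*(⅕)*(-3))*125 = -12/5*125 = -300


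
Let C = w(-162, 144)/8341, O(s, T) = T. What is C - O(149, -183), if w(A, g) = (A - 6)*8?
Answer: 1525059/8341 ≈ 182.84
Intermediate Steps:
w(A, g) = -48 + 8*A (w(A, g) = (-6 + A)*8 = -48 + 8*A)
C = -1344/8341 (C = (-48 + 8*(-162))/8341 = (-48 - 1296)*(1/8341) = -1344*1/8341 = -1344/8341 ≈ -0.16113)
C - O(149, -183) = -1344/8341 - 1*(-183) = -1344/8341 + 183 = 1525059/8341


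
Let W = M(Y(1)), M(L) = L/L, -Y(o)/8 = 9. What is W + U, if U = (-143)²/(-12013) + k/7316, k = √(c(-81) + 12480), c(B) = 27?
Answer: -8436/12013 + √12507/7316 ≈ -0.68695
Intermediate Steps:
k = √12507 (k = √(27 + 12480) = √12507 ≈ 111.83)
Y(o) = -72 (Y(o) = -8*9 = -72)
U = -20449/12013 + √12507/7316 (U = (-143)²/(-12013) + √12507/7316 = 20449*(-1/12013) + √12507*(1/7316) = -20449/12013 + √12507/7316 ≈ -1.6870)
M(L) = 1
W = 1
W + U = 1 + (-20449/12013 + √12507/7316) = -8436/12013 + √12507/7316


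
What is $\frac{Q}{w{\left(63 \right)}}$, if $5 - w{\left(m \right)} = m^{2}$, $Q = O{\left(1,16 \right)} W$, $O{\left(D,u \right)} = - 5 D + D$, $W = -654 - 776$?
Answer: $- \frac{1430}{991} \approx -1.443$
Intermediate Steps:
$W = -1430$ ($W = -654 - 776 = -1430$)
$O{\left(D,u \right)} = - 4 D$
$Q = 5720$ ($Q = \left(-4\right) 1 \left(-1430\right) = \left(-4\right) \left(-1430\right) = 5720$)
$w{\left(m \right)} = 5 - m^{2}$
$\frac{Q}{w{\left(63 \right)}} = \frac{5720}{5 - 63^{2}} = \frac{5720}{5 - 3969} = \frac{5720}{-3964} = 5720 \left(- \frac{1}{3964}\right) = - \frac{1430}{991}$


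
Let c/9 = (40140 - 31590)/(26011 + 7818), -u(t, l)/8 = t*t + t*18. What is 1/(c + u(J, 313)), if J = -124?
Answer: -33829/3557110058 ≈ -9.5102e-6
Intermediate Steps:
u(t, l) = -144*t - 8*t**2 (u(t, l) = -8*(t*t + t*18) = -8*(t**2 + 18*t) = -144*t - 8*t**2)
c = 76950/33829 (c = 9*((40140 - 31590)/(26011 + 7818)) = 9*(8550/33829) = 76950/33829 ≈ 2.2747)
1/(c + u(J, 313)) = 1/(76950/33829 - 8*(-124)*(18 - 124)) = 1/(76950/33829 - 8*(-124)*(-106)) = 1/(76950/33829 - 105152) = 1/(-3557110058/33829) = -33829/3557110058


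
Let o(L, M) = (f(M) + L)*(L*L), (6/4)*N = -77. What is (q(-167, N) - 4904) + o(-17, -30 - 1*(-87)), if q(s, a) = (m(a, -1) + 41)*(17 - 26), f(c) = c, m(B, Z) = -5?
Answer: 6332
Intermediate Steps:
N = -154/3 (N = (2/3)*(-77) = -154/3 ≈ -51.333)
q(s, a) = -324 (q(s, a) = (-5 + 41)*(17 - 26) = 36*(-9) = -324)
o(L, M) = L**2*(L + M) (o(L, M) = (M + L)*(L*L) = (L + M)*L**2 = L**2*(L + M))
(q(-167, N) - 4904) + o(-17, -30 - 1*(-87)) = (-324 - 4904) + (-17)**2*(-17 + (-30 - 1*(-87))) = -5228 + 289*(-17 + (-30 + 87)) = -5228 + 289*(-17 + 57) = -5228 + 289*40 = -5228 + 11560 = 6332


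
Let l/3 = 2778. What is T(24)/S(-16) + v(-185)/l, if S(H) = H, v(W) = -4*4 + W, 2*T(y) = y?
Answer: -4301/5556 ≈ -0.77412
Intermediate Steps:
l = 8334 (l = 3*2778 = 8334)
T(y) = y/2
v(W) = -16 + W
T(24)/S(-16) + v(-185)/l = ((½)*24)/(-16) + (-16 - 185)/8334 = 12*(-1/16) - 201*1/8334 = -¾ - 67/2778 = -4301/5556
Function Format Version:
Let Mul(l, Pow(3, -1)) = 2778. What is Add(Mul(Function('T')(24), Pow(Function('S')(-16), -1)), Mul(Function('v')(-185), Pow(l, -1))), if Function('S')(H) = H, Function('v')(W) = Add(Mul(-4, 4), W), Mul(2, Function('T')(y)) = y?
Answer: Rational(-4301, 5556) ≈ -0.77412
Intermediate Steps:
l = 8334 (l = Mul(3, 2778) = 8334)
Function('T')(y) = Mul(Rational(1, 2), y)
Function('v')(W) = Add(-16, W)
Add(Mul(Function('T')(24), Pow(Function('S')(-16), -1)), Mul(Function('v')(-185), Pow(l, -1))) = Add(Mul(Mul(Rational(1, 2), 24), Pow(-16, -1)), Mul(Add(-16, -185), Pow(8334, -1))) = Add(Mul(12, Rational(-1, 16)), Mul(-201, Rational(1, 8334))) = Add(Rational(-3, 4), Rational(-67, 2778)) = Rational(-4301, 5556)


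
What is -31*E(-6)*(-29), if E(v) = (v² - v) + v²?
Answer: 70122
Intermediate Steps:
E(v) = -v + 2*v²
-31*E(-6)*(-29) = -(-186)*(-1 + 2*(-6))*(-29) = -(-186)*(-1 - 12)*(-29) = -(-186)*(-13)*(-29) = -31*78*(-29) = -2418*(-29) = 70122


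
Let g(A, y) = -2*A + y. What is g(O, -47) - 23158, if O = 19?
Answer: -23243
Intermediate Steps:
g(A, y) = y - 2*A
g(O, -47) - 23158 = (-47 - 2*19) - 23158 = (-47 - 38) - 23158 = -85 - 23158 = -23243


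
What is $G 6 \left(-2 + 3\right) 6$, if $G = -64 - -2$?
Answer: $-2232$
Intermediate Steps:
$G = -62$ ($G = -64 + 2 = -62$)
$G 6 \left(-2 + 3\right) 6 = - 62 \cdot 6 \left(-2 + 3\right) 6 = - 62 \cdot 6 \cdot 1 \cdot 6 = - 62 \cdot 6 \cdot 6 = \left(-62\right) 36 = -2232$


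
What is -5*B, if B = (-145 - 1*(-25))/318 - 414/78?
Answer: 19585/689 ≈ 28.425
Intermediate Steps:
B = -3917/689 (B = (-145 + 25)*(1/318) - 414*1/78 = -120*1/318 - 69/13 = -20/53 - 69/13 = -3917/689 ≈ -5.6851)
-5*B = -5*(-3917/689) = 19585/689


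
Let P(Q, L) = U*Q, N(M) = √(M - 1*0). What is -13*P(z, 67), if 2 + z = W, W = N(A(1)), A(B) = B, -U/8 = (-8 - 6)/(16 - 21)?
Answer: -1456/5 ≈ -291.20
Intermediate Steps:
U = -112/5 (U = -8*(-8 - 6)/(16 - 21) = -(-112)/(-5) = -(-112)*(-1)/5 = -8*14/5 = -112/5 ≈ -22.400)
N(M) = √M (N(M) = √(M + 0) = √M)
W = 1 (W = √1 = 1)
z = -1 (z = -2 + 1 = -1)
P(Q, L) = -112*Q/5
-13*P(z, 67) = -(-1456)*(-1)/5 = -13*112/5 = -1456/5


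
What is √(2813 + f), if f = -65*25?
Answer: 6*√33 ≈ 34.467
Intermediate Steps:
f = -1625
√(2813 + f) = √(2813 - 1625) = √1188 = 6*√33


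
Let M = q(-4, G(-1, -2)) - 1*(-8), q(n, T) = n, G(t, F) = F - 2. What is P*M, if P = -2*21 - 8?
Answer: -200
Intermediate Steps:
G(t, F) = -2 + F
P = -50 (P = -42 - 8 = -50)
M = 4 (M = -4 - 1*(-8) = -4 + 8 = 4)
P*M = -50*4 = -200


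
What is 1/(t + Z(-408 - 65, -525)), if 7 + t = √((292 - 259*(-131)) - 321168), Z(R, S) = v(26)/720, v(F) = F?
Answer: -902520/37194616249 - 388800*I*√31883/37194616249 ≈ -2.4265e-5 - 0.0018665*I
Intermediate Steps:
Z(R, S) = 13/360 (Z(R, S) = 26/720 = 26*(1/720) = 13/360)
t = -7 + 3*I*√31883 (t = -7 + √((292 - 259*(-131)) - 321168) = -7 + √((292 + 33929) - 321168) = -7 + √(34221 - 321168) = -7 + √(-286947) = -7 + 3*I*√31883 ≈ -7.0 + 535.67*I)
1/(t + Z(-408 - 65, -525)) = 1/((-7 + 3*I*√31883) + 13/360) = 1/(-2507/360 + 3*I*√31883)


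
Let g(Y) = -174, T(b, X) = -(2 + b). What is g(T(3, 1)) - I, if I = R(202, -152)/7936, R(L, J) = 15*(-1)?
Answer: -1380849/7936 ≈ -174.00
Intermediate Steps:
R(L, J) = -15
I = -15/7936 ≈ -0.0018901
T(b, X) = -2 - b
g(T(3, 1)) - I = -174 - 1*(-15/7936) = -174 + 15/7936 = -1380849/7936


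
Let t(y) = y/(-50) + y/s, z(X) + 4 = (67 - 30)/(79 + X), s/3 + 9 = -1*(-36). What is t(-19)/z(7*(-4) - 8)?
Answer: -25327/546750 ≈ -0.046323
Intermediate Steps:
s = 81 (s = -27 + 3*(-1*(-36)) = -27 + 3*36 = -27 + 108 = 81)
z(X) = -4 + 37/(79 + X) (z(X) = -4 + (67 - 30)/(79 + X) = -4 + 37/(79 + X))
t(y) = -31*y/4050 (t(y) = y/(-50) + y/81 = y*(-1/50) + y*(1/81) = -y/50 + y/81 = -31*y/4050)
t(-19)/z(7*(-4) - 8) = (-31/4050*(-19))/(((-279 - 4*(7*(-4) - 8))/(79 + (7*(-4) - 8)))) = 589/(4050*(((-279 - 4*(-28 - 8))/(79 + (-28 - 8))))) = 589/(4050*(((-279 - 4*(-36))/(79 - 36)))) = 589/(4050*(((-279 + 144)/43))) = 589/(4050*(((1/43)*(-135)))) = 589/(4050*(-135/43)) = (589/4050)*(-43/135) = -25327/546750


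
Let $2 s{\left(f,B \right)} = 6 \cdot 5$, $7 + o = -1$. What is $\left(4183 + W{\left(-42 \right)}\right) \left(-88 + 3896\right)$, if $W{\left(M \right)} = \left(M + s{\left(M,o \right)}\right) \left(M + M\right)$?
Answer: $24565408$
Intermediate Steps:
$o = -8$ ($o = -7 - 1 = -8$)
$s{\left(f,B \right)} = 15$ ($s{\left(f,B \right)} = \frac{6 \cdot 5}{2} = \frac{1}{2} \cdot 30 = 15$)
$W{\left(M \right)} = 2 M \left(15 + M\right)$ ($W{\left(M \right)} = \left(M + 15\right) \left(M + M\right) = \left(15 + M\right) 2 M = 2 M \left(15 + M\right)$)
$\left(4183 + W{\left(-42 \right)}\right) \left(-88 + 3896\right) = \left(4183 + 2 \left(-42\right) \left(15 - 42\right)\right) \left(-88 + 3896\right) = \left(4183 + 2 \left(-42\right) \left(-27\right)\right) 3808 = \left(4183 + 2268\right) 3808 = 6451 \cdot 3808 = 24565408$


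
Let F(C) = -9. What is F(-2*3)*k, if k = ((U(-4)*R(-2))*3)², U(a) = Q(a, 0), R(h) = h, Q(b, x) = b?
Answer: -5184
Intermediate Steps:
U(a) = a
k = 576 (k = (-4*(-2)*3)² = (8*3)² = 24² = 576)
F(-2*3)*k = -9*576 = -5184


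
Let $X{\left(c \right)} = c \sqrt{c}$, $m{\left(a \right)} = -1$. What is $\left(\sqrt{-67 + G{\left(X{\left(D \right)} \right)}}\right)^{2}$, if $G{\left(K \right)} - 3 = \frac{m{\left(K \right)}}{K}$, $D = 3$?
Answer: $-64 - \frac{\sqrt{3}}{9} \approx -64.193$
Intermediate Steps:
$X{\left(c \right)} = c^{\frac{3}{2}}$
$G{\left(K \right)} = 3 - \frac{1}{K}$
$\left(\sqrt{-67 + G{\left(X{\left(D \right)} \right)}}\right)^{2} = \left(\sqrt{-67 + \left(3 - \frac{1}{3^{\frac{3}{2}}}\right)}\right)^{2} = \left(\sqrt{-67 + \left(3 - \frac{1}{3 \sqrt{3}}\right)}\right)^{2} = \left(\sqrt{-67 + \left(3 - \frac{\sqrt{3}}{9}\right)}\right)^{2} = \left(\sqrt{-64 - \frac{\sqrt{3}}{9}}\right)^{2} = -64 - \frac{\sqrt{3}}{9}$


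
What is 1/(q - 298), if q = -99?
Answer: -1/397 ≈ -0.0025189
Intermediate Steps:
1/(q - 298) = 1/(-99 - 298) = 1/(-397) = -1/397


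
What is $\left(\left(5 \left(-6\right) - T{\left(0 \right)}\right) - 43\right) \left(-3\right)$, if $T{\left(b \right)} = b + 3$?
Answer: $228$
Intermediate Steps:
$T{\left(b \right)} = 3 + b$
$\left(\left(5 \left(-6\right) - T{\left(0 \right)}\right) - 43\right) \left(-3\right) = \left(\left(5 \left(-6\right) - \left(3 + 0\right)\right) - 43\right) \left(-3\right) = \left(\left(-30 - 3\right) - 43\right) \left(-3\right) = \left(-33 - 43\right) \left(-3\right) = \left(-76\right) \left(-3\right) = 228$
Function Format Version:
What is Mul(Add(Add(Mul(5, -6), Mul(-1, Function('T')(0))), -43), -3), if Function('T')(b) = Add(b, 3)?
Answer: 228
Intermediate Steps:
Function('T')(b) = Add(3, b)
Mul(Add(Add(Mul(5, -6), Mul(-1, Function('T')(0))), -43), -3) = Mul(Add(Add(Mul(5, -6), Mul(-1, Add(3, 0))), -43), -3) = Mul(Add(Add(-30, Mul(-1, 3)), -43), -3) = Mul(Add(Add(-30, -3), -43), -3) = Mul(Add(-33, -43), -3) = Mul(-76, -3) = 228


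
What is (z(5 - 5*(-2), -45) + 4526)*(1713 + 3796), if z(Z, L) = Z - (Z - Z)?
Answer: 25016369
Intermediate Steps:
z(Z, L) = Z (z(Z, L) = Z - 1*0 = Z + 0 = Z)
(z(5 - 5*(-2), -45) + 4526)*(1713 + 3796) = ((5 - 5*(-2)) + 4526)*(1713 + 3796) = ((5 + 10) + 4526)*5509 = (15 + 4526)*5509 = 4541*5509 = 25016369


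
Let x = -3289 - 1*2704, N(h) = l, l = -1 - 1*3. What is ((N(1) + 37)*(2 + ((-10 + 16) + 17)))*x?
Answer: -4944225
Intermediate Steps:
l = -4 (l = -1 - 3 = -4)
N(h) = -4
x = -5993 (x = -3289 - 2704 = -5993)
((N(1) + 37)*(2 + ((-10 + 16) + 17)))*x = ((-4 + 37)*(2 + ((-10 + 16) + 17)))*(-5993) = (33*(2 + (6 + 17)))*(-5993) = (33*(2 + 23))*(-5993) = (33*25)*(-5993) = 825*(-5993) = -4944225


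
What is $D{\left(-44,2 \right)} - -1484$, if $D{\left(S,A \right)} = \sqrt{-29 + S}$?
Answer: $1484 + i \sqrt{73} \approx 1484.0 + 8.544 i$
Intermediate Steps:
$D{\left(-44,2 \right)} - -1484 = \sqrt{-29 - 44} - -1484 = \sqrt{-73} + 1484 = i \sqrt{73} + 1484 = 1484 + i \sqrt{73}$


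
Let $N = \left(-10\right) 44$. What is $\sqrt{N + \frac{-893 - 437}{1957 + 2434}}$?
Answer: $\frac{i \sqrt{8489427670}}{4391} \approx 20.983 i$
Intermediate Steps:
$N = -440$
$\sqrt{N + \frac{-893 - 437}{1957 + 2434}} = \sqrt{-440 + \frac{-893 - 437}{1957 + 2434}} = \sqrt{-440 - \frac{1330}{4391}} = \sqrt{- \frac{1933370}{4391}} = \frac{i \sqrt{8489427670}}{4391}$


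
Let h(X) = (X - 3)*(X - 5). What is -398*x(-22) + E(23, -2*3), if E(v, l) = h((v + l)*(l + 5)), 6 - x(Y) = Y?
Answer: -10704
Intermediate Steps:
h(X) = (-5 + X)*(-3 + X) (h(X) = (-3 + X)*(-5 + X) = (-5 + X)*(-3 + X))
x(Y) = 6 - Y
E(v, l) = 15 + (5 + l)²*(l + v)² - 8*(5 + l)*(l + v) (E(v, l) = 15 + ((v + l)*(l + 5))² - 8*(v + l)*(l + 5) = 15 + ((l + v)*(5 + l))² - 8*(l + v)*(5 + l) = 15 + ((5 + l)*(l + v))² - 8*(5 + l)*(l + v) = 15 + (5 + l)²*(l + v)² - 8*(5 + l)*(l + v))
-398*x(-22) + E(23, -2*3) = -398*(6 - 1*(-22)) + (15 + ((-2*3)² + 5*(-2*3) + 5*23 - 2*3*23)² - (-80)*3 - 40*23 - 8*(-2*3)² - 8*(-2*3)*23) = -398*(6 + 22) + (15 + ((-6)² + 5*(-6) + 115 - 6*23)² - 40*(-6) - 920 - 8*(-6)² - 8*(-6)*23) = -398*28 + (15 + (36 - 30 + 115 - 138)² + 240 - 920 - 8*36 + 1104) = -11144 + (15 + (-17)² + 240 - 920 - 288 + 1104) = -11144 + (15 + 289 + 240 - 920 - 288 + 1104) = -11144 + 440 = -10704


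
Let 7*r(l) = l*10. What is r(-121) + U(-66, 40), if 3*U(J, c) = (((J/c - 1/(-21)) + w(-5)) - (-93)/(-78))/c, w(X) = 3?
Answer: -113254879/655200 ≈ -172.86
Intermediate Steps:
r(l) = 10*l/7 (r(l) = (l*10)/7 = (10*l)/7 = 10*l/7)
U(J, c) = (1013/546 + J/c)/(3*c) (U(J, c) = ((((J/c - 1/(-21)) + 3) - (-93)/(-78))/c)/3 = ((((J/c - 1*(-1/21)) + 3) - (-93)*(-1)/78)/c)/3 = ((((J/c + 1/21) + 3) - 1*31/26)/c)/3 = ((((1/21 + J/c) + 3) - 31/26)/c)/3 = (((64/21 + J/c) - 31/26)/c)/3 = ((1013/546 + J/c)/c)/3 = (1013/546 + J/c)/(3*c))
r(-121) + U(-66, 40) = (10/7)*(-121) + (1/1638)*(546*(-66) + 1013*40)/40² = -1210/7 + (1/1638)*(1/1600)*(-36036 + 40520) = -1210/7 + (1/1638)*(1/1600)*4484 = -1210/7 + 1121/655200 = -113254879/655200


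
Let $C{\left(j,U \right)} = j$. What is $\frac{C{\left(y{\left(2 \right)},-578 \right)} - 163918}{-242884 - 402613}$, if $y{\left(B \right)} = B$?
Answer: $\frac{163916}{645497} \approx 0.25394$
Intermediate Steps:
$\frac{C{\left(y{\left(2 \right)},-578 \right)} - 163918}{-242884 - 402613} = \frac{2 - 163918}{-242884 - 402613} = - \frac{163916}{-645497} = \left(-163916\right) \left(- \frac{1}{645497}\right) = \frac{163916}{645497}$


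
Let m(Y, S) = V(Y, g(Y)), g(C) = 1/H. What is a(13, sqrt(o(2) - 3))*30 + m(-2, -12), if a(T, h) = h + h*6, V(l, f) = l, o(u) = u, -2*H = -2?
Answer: -2 + 210*I ≈ -2.0 + 210.0*I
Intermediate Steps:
H = 1 (H = -1/2*(-2) = 1)
g(C) = 1 (g(C) = 1/1 = 1)
a(T, h) = 7*h (a(T, h) = h + 6*h = 7*h)
m(Y, S) = Y
a(13, sqrt(o(2) - 3))*30 + m(-2, -12) = (7*sqrt(2 - 3))*30 - 2 = (7*sqrt(-1))*30 - 2 = (7*I)*30 - 2 = 210*I - 2 = -2 + 210*I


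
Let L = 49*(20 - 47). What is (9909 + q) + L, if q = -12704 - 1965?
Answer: -6083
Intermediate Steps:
q = -14669
L = -1323 (L = 49*(-27) = -1323)
(9909 + q) + L = (9909 - 14669) - 1323 = -4760 - 1323 = -6083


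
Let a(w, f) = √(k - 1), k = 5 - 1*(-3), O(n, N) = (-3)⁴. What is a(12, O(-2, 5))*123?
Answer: 123*√7 ≈ 325.43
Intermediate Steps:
O(n, N) = 81
k = 8 (k = 5 + 3 = 8)
a(w, f) = √7 (a(w, f) = √(8 - 1) = √7)
a(12, O(-2, 5))*123 = √7*123 = 123*√7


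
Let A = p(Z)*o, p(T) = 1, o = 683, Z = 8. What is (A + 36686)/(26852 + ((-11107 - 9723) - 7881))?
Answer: -37369/1859 ≈ -20.102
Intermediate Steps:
A = 683 (A = 1*683 = 683)
(A + 36686)/(26852 + ((-11107 - 9723) - 7881)) = (683 + 36686)/(26852 + ((-11107 - 9723) - 7881)) = 37369/(26852 + (-20830 - 7881)) = 37369/(26852 - 28711) = 37369/(-1859) = 37369*(-1/1859) = -37369/1859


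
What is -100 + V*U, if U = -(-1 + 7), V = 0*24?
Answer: -100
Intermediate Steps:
V = 0
U = -6 (U = -1*6 = -6)
-100 + V*U = -100 + 0*(-6) = -100 + 0 = -100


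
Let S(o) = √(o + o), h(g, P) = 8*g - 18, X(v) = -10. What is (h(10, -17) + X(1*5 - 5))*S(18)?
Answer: 312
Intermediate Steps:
h(g, P) = -18 + 8*g
S(o) = √2*√o (S(o) = √(2*o) = √2*√o)
(h(10, -17) + X(1*5 - 5))*S(18) = ((-18 + 8*10) - 10)*(√2*√18) = ((-18 + 80) - 10)*(√2*(3*√2)) = (62 - 10)*6 = 52*6 = 312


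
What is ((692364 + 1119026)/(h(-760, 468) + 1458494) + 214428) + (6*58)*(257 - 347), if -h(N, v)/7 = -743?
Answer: 53603215090/292739 ≈ 1.8311e+5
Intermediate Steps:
h(N, v) = 5201 (h(N, v) = -7*(-743) = 5201)
((692364 + 1119026)/(h(-760, 468) + 1458494) + 214428) + (6*58)*(257 - 347) = ((692364 + 1119026)/(5201 + 1458494) + 214428) + (6*58)*(257 - 347) = (1811390/1463695 + 214428) + 348*(-90) = (1811390*(1/1463695) + 214428) - 31320 = (362278/292739 + 214428) - 31320 = 62771800570/292739 - 31320 = 53603215090/292739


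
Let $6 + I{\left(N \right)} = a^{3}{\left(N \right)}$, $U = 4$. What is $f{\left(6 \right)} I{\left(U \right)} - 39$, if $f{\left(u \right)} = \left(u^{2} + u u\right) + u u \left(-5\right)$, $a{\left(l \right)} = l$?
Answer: $-6303$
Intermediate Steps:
$f{\left(u \right)} = - 3 u^{2}$ ($f{\left(u \right)} = \left(u^{2} + u^{2}\right) + u^{2} \left(-5\right) = 2 u^{2} - 5 u^{2} = - 3 u^{2}$)
$I{\left(N \right)} = -6 + N^{3}$
$f{\left(6 \right)} I{\left(U \right)} - 39 = - 3 \cdot 6^{2} \left(-6 + 4^{3}\right) - 39 = \left(-3\right) 36 \left(-6 + 64\right) - 39 = \left(-108\right) 58 - 39 = -6264 - 39 = -6303$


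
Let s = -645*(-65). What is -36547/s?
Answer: -36547/41925 ≈ -0.87172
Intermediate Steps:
s = 41925
-36547/s = -36547/41925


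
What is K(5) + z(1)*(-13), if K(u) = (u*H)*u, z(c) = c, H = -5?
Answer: -138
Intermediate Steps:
K(u) = -5*u**2 (K(u) = (u*(-5))*u = (-5*u)*u = -5*u**2)
K(5) + z(1)*(-13) = -5*5**2 + 1*(-13) = -5*25 - 13 = -125 - 13 = -138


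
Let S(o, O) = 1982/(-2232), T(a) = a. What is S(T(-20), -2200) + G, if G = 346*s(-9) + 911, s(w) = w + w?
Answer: -5934763/1116 ≈ -5317.9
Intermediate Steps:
s(w) = 2*w
S(o, O) = -991/1116 (S(o, O) = 1982*(-1/2232) = -991/1116)
G = -5317 (G = 346*(2*(-9)) + 911 = 346*(-18) + 911 = -6228 + 911 = -5317)
S(T(-20), -2200) + G = -991/1116 - 5317 = -5934763/1116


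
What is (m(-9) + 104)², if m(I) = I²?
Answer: 34225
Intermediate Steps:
(m(-9) + 104)² = ((-9)² + 104)² = (81 + 104)² = 185² = 34225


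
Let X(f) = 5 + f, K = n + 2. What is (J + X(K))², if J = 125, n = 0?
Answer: 17424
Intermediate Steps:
K = 2 (K = 0 + 2 = 2)
(J + X(K))² = (125 + (5 + 2))² = (125 + 7)² = 132² = 17424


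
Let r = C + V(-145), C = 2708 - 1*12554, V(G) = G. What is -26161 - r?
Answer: -16170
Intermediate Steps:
C = -9846 (C = 2708 - 12554 = -9846)
r = -9991 (r = -9846 - 145 = -9991)
-26161 - r = -26161 - 1*(-9991) = -26161 + 9991 = -16170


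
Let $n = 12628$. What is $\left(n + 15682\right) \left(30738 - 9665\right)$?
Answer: $596576630$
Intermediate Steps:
$\left(n + 15682\right) \left(30738 - 9665\right) = \left(12628 + 15682\right) \left(30738 - 9665\right) = 28310 \cdot 21073 = 596576630$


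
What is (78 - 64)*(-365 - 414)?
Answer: -10906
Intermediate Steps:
(78 - 64)*(-365 - 414) = 14*(-779) = -10906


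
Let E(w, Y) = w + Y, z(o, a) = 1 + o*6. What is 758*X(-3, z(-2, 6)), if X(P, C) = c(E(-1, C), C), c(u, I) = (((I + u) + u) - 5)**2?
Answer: 1212800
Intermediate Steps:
z(o, a) = 1 + 6*o
E(w, Y) = Y + w
c(u, I) = (-5 + I + 2*u)**2 (c(u, I) = ((I + 2*u) - 5)**2 = (-5 + I + 2*u)**2)
X(P, C) = (-7 + 3*C)**2 (X(P, C) = (-5 + C + 2*(C - 1))**2 = (-5 + C + 2*(-1 + C))**2 = (-5 + C + (-2 + 2*C))**2 = (-7 + 3*C)**2)
758*X(-3, z(-2, 6)) = 758*(-7 + 3*(1 + 6*(-2)))**2 = 758*(-7 + 3*(1 - 12))**2 = 758*(-7 + 3*(-11))**2 = 758*(-7 - 33)**2 = 758*(-40)**2 = 758*1600 = 1212800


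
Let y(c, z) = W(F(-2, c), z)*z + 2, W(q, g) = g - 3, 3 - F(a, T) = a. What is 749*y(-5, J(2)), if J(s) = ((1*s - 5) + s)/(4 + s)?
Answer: 68159/36 ≈ 1893.3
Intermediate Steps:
F(a, T) = 3 - a
W(q, g) = -3 + g
J(s) = (-5 + 2*s)/(4 + s) (J(s) = ((s - 5) + s)/(4 + s) = ((-5 + s) + s)/(4 + s) = (-5 + 2*s)/(4 + s))
y(c, z) = 2 + z*(-3 + z) (y(c, z) = (-3 + z)*z + 2 = z*(-3 + z) + 2 = 2 + z*(-3 + z))
749*y(-5, J(2)) = 749*(2 + ((-5 + 2*2)/(4 + 2))*(-3 + (-5 + 2*2)/(4 + 2))) = 749*(2 + ((-5 + 4)/6)*(-3 + (-5 + 4)/6)) = 749*(2 + ((⅙)*(-1))*(-3 + (⅙)*(-1))) = 749*(2 - (-3 - ⅙)/6) = 749*(2 - ⅙*(-19/6)) = 749*(2 + 19/36) = 749*(91/36) = 68159/36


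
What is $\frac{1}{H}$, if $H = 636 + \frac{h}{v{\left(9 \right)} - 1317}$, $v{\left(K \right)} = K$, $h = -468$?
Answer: $\frac{109}{69363} \approx 0.0015714$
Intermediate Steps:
$H = \frac{69363}{109}$ ($H = 636 + \frac{1}{9 - 1317} \left(-468\right) = 636 + \frac{1}{-1308} \left(-468\right) = 636 - - \frac{39}{109} = 636 + \frac{39}{109} = \frac{69363}{109} \approx 636.36$)
$\frac{1}{H} = \frac{1}{\frac{69363}{109}} = \frac{109}{69363}$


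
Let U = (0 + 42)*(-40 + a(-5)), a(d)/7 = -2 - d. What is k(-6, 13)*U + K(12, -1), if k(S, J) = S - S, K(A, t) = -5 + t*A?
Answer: -17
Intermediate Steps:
K(A, t) = -5 + A*t
a(d) = -14 - 7*d (a(d) = 7*(-2 - d) = -14 - 7*d)
U = -798 (U = (0 + 42)*(-40 + (-14 - 7*(-5))) = 42*(-40 + (-14 + 35)) = 42*(-40 + 21) = 42*(-19) = -798)
k(S, J) = 0
k(-6, 13)*U + K(12, -1) = 0*(-798) + (-5 + 12*(-1)) = 0 + (-5 - 12) = 0 - 17 = -17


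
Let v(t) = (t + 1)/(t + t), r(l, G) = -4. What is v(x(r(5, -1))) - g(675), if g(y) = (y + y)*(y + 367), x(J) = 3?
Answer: -4220098/3 ≈ -1.4067e+6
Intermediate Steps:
v(t) = (1 + t)/(2*t) (v(t) = (1 + t)/((2*t)) = (1 + t)*(1/(2*t)) = (1 + t)/(2*t))
g(y) = 2*y*(367 + y) (g(y) = (2*y)*(367 + y) = 2*y*(367 + y))
v(x(r(5, -1))) - g(675) = (1/2)*(1 + 3)/3 - 2*675*(367 + 675) = (1/2)*(1/3)*4 - 2*675*1042 = 2/3 - 1*1406700 = 2/3 - 1406700 = -4220098/3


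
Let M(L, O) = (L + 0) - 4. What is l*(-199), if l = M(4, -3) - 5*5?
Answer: 4975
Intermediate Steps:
M(L, O) = -4 + L (M(L, O) = L - 4 = -4 + L)
l = -25 (l = (-4 + 4) - 5*5 = 0 - 25 = -25)
l*(-199) = -25*(-199) = 4975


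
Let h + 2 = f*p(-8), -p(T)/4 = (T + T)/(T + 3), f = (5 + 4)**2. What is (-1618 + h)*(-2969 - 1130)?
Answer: 54451116/5 ≈ 1.0890e+7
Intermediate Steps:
f = 81 (f = 9**2 = 81)
p(T) = -8*T/(3 + T) (p(T) = -4*(T + T)/(T + 3) = -4*2*T/(3 + T) = -8*T/(3 + T))
h = -5194/5 (h = -2 + 81*(-8*(-8)/(3 - 8)) = -2 + 81*(-8*(-8)/(-5)) = -2 + 81*(-8*(-8)*(-1/5)) = -2 + 81*(-64/5) = -2 - 5184/5 = -5194/5 ≈ -1038.8)
(-1618 + h)*(-2969 - 1130) = (-1618 - 5194/5)*(-2969 - 1130) = -13284/5*(-4099) = 54451116/5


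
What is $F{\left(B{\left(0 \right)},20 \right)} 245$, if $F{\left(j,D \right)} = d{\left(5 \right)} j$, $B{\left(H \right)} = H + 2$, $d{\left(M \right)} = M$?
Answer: $2450$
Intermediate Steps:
$B{\left(H \right)} = 2 + H$
$F{\left(j,D \right)} = 5 j$
$F{\left(B{\left(0 \right)},20 \right)} 245 = 5 \left(2 + 0\right) 245 = 5 \cdot 2 \cdot 245 = 10 \cdot 245 = 2450$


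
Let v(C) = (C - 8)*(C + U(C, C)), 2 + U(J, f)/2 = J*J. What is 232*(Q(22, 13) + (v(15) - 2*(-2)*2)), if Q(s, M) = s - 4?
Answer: 754696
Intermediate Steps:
U(J, f) = -4 + 2*J² (U(J, f) = -4 + 2*(J*J) = -4 + 2*J²)
Q(s, M) = -4 + s
v(C) = (-8 + C)*(-4 + C + 2*C²) (v(C) = (C - 8)*(C + (-4 + 2*C²)) = (-8 + C)*(-4 + C + 2*C²))
232*(Q(22, 13) + (v(15) - 2*(-2)*2)) = 232*((-4 + 22) + ((32 - 15*15² - 12*15 + 2*15³) - 2*(-2)*2)) = 232*(18 + ((32 - 15*225 - 180 + 2*3375) - (-4)*2)) = 232*(18 + ((32 - 3375 - 180 + 6750) - 1*(-8))) = 232*(18 + (3227 + 8)) = 232*(18 + 3235) = 232*3253 = 754696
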